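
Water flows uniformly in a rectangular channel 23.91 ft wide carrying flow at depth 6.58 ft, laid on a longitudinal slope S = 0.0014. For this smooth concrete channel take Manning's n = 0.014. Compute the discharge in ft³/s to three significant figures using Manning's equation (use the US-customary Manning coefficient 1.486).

1640 ft³/s

A = b·y = 23.91 × 6.58 = 157.3 ft²
P = b + 2y = 23.91 + 2×6.58 = 37.07 ft
R = A/P = 157.3/37.07 = 4.244 ft
Q = (1.486/n)·A·R^(2/3)·S^(1/2) = (1.486/0.014) × 157.3 × 4.244^(2/3) × 0.0014^(1/2) = 1638 ft³/s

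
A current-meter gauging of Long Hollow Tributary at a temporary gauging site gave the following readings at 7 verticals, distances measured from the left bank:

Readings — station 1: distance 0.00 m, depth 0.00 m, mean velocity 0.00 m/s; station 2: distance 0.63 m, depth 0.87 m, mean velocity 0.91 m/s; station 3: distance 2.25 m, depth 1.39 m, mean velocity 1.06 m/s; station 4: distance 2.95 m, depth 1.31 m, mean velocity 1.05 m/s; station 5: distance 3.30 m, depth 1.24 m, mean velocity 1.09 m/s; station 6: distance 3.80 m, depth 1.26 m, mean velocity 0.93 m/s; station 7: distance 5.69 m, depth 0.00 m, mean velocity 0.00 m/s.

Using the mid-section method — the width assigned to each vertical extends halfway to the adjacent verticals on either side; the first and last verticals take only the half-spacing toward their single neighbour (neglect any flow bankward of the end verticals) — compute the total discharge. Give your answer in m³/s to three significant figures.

5.30 m³/s

w_2 = (2.25 − 0.00)/2 = 1.125 m; q_2 = 0.91 × 0.87 × 1.125 = 0.8907 m³/s
w_3 = (2.95 − 0.63)/2 = 1.16 m; q_3 = 1.06 × 1.39 × 1.16 = 1.709 m³/s
w_4 = (3.30 − 2.25)/2 = 0.525 m; q_4 = 1.05 × 1.31 × 0.525 = 0.7221 m³/s
w_5 = (3.80 − 2.95)/2 = 0.425 m; q_5 = 1.09 × 1.24 × 0.425 = 0.5744 m³/s
w_6 = (5.69 − 3.30)/2 = 1.195 m; q_6 = 0.93 × 1.26 × 1.195 = 1.400 m³/s
Stations 1, 7 contribute zero (depth or velocity is 0).
Q = Σ qᵢ = 5.297 m³/s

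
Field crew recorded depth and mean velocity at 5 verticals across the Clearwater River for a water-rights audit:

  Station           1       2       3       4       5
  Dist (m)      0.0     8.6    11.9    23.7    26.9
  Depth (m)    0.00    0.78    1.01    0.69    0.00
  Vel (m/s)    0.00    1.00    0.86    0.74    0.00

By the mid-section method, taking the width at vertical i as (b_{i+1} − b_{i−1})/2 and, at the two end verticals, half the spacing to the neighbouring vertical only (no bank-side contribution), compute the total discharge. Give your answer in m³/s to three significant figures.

15.0 m³/s

w_2 = (11.9 − 0.0)/2 = 5.95 m; q_2 = 1.00 × 0.78 × 5.95 = 4.641 m³/s
w_3 = (23.7 − 8.6)/2 = 7.55 m; q_3 = 0.86 × 1.01 × 7.55 = 6.558 m³/s
w_4 = (26.9 − 11.9)/2 = 7.5 m; q_4 = 0.74 × 0.69 × 7.5 = 3.830 m³/s
Stations 1, 5 contribute zero (depth or velocity is 0).
Q = Σ qᵢ = 15.03 m³/s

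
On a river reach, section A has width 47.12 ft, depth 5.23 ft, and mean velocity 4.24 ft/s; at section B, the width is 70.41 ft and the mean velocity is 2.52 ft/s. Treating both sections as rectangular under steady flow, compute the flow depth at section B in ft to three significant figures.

Q = A₁V₁ = (47.12×5.23) × 4.24 = 1045 ft³/s
d₂ = Q/(b₂ V₂) = 1045/(70.41×2.52) = 5.889 ft

5.89 ft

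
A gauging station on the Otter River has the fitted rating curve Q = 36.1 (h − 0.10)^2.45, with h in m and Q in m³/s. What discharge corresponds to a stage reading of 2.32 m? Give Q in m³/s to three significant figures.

255 m³/s

Q = 36.1 × (2.32 − 0.10)^2.45 = 36.1 × 2.22^2.45 = 254.7 m³/s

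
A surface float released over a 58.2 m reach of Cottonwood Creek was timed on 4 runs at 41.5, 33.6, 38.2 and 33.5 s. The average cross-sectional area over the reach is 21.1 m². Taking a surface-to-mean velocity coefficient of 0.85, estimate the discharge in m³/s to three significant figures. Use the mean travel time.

28.4 m³/s

t̄ = (41.5 + 33.6 + 38.2 + 33.5) / 4 = 36.7 s
v_surface = L / t̄ = 58.2 / 36.7 = 1.586 m/s
v_mean = 0.85 × 1.586 = 1.348 m/s
Q = A × v_mean = 21.1 × 1.348 = 28.44 m³/s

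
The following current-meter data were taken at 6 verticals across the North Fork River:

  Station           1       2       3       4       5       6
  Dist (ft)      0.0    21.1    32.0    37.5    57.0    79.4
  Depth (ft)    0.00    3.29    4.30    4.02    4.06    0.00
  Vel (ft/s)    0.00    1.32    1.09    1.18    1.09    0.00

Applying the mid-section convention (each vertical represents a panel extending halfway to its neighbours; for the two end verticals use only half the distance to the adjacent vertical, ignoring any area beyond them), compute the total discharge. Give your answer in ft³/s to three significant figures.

w_2 = (32.0 − 0.0)/2 = 16 ft; q_2 = 1.32 × 3.29 × 16 = 69.48 ft³/s
w_3 = (37.5 − 21.1)/2 = 8.2 ft; q_3 = 1.09 × 4.30 × 8.2 = 38.43 ft³/s
w_4 = (57.0 − 32.0)/2 = 12.5 ft; q_4 = 1.18 × 4.02 × 12.5 = 59.30 ft³/s
w_5 = (79.4 − 37.5)/2 = 20.95 ft; q_5 = 1.09 × 4.06 × 20.95 = 92.71 ft³/s
Stations 1, 6 contribute zero (depth or velocity is 0).
Q = Σ qᵢ = 259.9 ft³/s

260 ft³/s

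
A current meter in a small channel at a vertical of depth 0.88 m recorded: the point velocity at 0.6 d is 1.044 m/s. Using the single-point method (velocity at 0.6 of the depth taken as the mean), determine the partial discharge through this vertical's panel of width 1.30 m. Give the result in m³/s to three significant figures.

1.19 m³/s

v̄ = v₀.₆ = 1.044 m/s
q = v̄ × d × w = 1.044 × 0.88 × 1.30 = 1.194 m³/s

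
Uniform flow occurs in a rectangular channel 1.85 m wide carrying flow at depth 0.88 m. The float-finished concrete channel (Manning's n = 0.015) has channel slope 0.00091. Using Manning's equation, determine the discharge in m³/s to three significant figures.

1.93 m³/s

A = b·y = 1.85 × 0.88 = 1.628 m²
P = b + 2y = 1.85 + 2×0.88 = 3.610 m
R = A/P = 1.628/3.610 = 0.4510 m
Q = (1/n)·A·R^(2/3)·S^(1/2) = (1/0.015) × 1.628 × 0.4510^(2/3) × 0.00091^(1/2) = 1.925 m³/s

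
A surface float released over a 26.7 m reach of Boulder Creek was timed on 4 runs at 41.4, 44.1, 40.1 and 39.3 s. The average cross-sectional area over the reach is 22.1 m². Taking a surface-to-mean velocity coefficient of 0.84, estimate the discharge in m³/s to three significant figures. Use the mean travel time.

12.0 m³/s

t̄ = (41.4 + 44.1 + 40.1 + 39.3) / 4 = 41.225 s
v_surface = L / t̄ = 26.7 / 41.225 = 0.6477 m/s
v_mean = 0.84 × 0.6477 = 0.5440 m/s
Q = A × v_mean = 22.1 × 0.5440 = 12.02 m³/s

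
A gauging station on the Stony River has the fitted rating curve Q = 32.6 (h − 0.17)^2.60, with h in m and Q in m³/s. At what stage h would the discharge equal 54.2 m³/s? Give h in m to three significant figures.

1.39 m

h − h₀ = (Q/C)^(1/b) = (54.2/32.6)^(1/2.60) = 1.216 m
h = 0.17 + 1.216 = 1.386 m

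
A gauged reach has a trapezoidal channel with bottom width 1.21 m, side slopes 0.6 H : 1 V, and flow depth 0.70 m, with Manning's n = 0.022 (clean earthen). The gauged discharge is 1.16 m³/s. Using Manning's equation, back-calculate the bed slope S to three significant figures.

A = (b + z·y)·y = (1.21 + 0.6×0.70)×0.70 = 1.141 m²
P = b + 2y√(1+z²) = 1.21 + 2×0.70×√(1+0.6²) = 2.843 m
R = A/P = 1.141/2.843 = 0.4014 m
S = (Q·n / (1·A·R^(2/3)))² = (1.16×0.022 / (1×1.141×0.5441))² = 0.001690

0.00169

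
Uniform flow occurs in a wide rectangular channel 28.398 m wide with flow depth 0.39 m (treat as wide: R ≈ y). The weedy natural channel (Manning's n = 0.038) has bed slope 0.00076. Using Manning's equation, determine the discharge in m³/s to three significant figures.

4.29 m³/s

A = b·y = 28.398 × 0.39 = 11.08 m²
Wide channel: R ≈ y = 0.39 m
Q = (1/n)·A·R^(2/3)·S^(1/2) = (1/0.038) × 11.08 × 0.3900^(2/3) × 0.00076^(1/2) = 4.289 m³/s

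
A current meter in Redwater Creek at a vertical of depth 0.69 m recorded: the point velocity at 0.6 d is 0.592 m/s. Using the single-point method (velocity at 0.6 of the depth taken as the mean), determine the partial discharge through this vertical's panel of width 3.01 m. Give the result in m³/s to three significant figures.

v̄ = v₀.₆ = 0.592 m/s
q = v̄ × d × w = 0.5920 × 0.69 × 3.01 = 1.230 m³/s

1.23 m³/s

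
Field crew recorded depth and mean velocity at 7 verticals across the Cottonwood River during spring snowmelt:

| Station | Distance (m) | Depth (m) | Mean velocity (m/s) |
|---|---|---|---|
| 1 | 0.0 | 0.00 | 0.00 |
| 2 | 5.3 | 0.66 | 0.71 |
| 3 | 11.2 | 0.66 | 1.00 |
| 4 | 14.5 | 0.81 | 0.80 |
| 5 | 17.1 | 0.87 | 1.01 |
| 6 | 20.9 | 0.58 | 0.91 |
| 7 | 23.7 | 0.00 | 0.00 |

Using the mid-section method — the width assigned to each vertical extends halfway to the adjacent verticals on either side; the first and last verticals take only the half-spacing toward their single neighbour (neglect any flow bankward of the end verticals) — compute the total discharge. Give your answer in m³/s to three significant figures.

w_2 = (11.2 − 0.0)/2 = 5.6 m; q_2 = 0.71 × 0.66 × 5.6 = 2.624 m³/s
w_3 = (14.5 − 5.3)/2 = 4.6 m; q_3 = 1.00 × 0.66 × 4.6 = 3.036 m³/s
w_4 = (17.1 − 11.2)/2 = 2.95 m; q_4 = 0.80 × 0.81 × 2.95 = 1.912 m³/s
w_5 = (20.9 − 14.5)/2 = 3.2 m; q_5 = 1.01 × 0.87 × 3.2 = 2.812 m³/s
w_6 = (23.7 − 17.1)/2 = 3.3 m; q_6 = 0.91 × 0.58 × 3.3 = 1.742 m³/s
Stations 1, 7 contribute zero (depth or velocity is 0).
Q = Σ qᵢ = 12.13 m³/s

12.1 m³/s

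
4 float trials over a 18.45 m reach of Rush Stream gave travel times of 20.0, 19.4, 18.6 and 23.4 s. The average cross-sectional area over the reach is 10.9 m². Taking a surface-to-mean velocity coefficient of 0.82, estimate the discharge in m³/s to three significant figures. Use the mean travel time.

t̄ = (20.0 + 19.4 + 18.6 + 23.4) / 4 = 20.35 s
v_surface = L / t̄ = 18.45 / 20.35 = 0.9066 m/s
v_mean = 0.82 × 0.9066 = 0.7434 m/s
Q = A × v_mean = 10.9 × 0.7434 = 8.103 m³/s

8.10 m³/s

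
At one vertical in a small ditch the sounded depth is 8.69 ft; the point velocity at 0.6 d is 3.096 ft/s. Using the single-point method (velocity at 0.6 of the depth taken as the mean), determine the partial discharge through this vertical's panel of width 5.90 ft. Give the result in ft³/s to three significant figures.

v̄ = v₀.₆ = 3.096 ft/s
q = v̄ × d × w = 3.096 × 8.69 × 5.90 = 158.7 ft³/s

159 ft³/s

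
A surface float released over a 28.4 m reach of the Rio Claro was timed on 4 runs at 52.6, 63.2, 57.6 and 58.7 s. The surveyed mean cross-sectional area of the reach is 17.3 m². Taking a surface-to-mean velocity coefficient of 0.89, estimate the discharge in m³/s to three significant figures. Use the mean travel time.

7.54 m³/s

t̄ = (52.6 + 63.2 + 57.6 + 58.7) / 4 = 58.025 s
v_surface = L / t̄ = 28.4 / 58.025 = 0.4894 m/s
v_mean = 0.89 × 0.4894 = 0.4356 m/s
Q = A × v_mean = 17.3 × 0.4356 = 7.536 m³/s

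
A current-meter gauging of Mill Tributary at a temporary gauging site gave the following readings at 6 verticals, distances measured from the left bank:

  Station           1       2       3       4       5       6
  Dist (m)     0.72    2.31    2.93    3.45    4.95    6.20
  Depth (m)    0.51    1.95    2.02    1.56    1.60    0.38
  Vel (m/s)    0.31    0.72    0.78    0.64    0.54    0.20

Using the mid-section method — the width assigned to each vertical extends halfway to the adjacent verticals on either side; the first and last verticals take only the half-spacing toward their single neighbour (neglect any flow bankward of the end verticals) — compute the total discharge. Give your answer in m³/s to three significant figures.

4.82 m³/s

w_1 = (2.31 − 0.72)/2 = 0.795 m; q_1 = 0.31 × 0.51 × 0.795 = 0.1257 m³/s
w_2 = (2.93 − 0.72)/2 = 1.105 m; q_2 = 0.72 × 1.95 × 1.105 = 1.551 m³/s
w_3 = (3.45 − 2.31)/2 = 0.57 m; q_3 = 0.78 × 2.02 × 0.57 = 0.8981 m³/s
w_4 = (4.95 − 2.93)/2 = 1.01 m; q_4 = 0.64 × 1.56 × 1.01 = 1.008 m³/s
w_5 = (6.20 − 3.45)/2 = 1.375 m; q_5 = 0.54 × 1.60 × 1.375 = 1.188 m³/s
w_6 = (6.20 − 4.95)/2 = 0.625 m; q_6 = 0.20 × 0.38 × 0.625 = 0.04750 m³/s
Q = Σ qᵢ = 4.819 m³/s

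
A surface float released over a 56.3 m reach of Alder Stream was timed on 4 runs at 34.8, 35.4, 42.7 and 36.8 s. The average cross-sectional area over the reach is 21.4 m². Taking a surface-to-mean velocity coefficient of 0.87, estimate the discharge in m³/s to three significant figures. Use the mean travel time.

t̄ = (34.8 + 35.4 + 42.7 + 36.8) / 4 = 37.425 s
v_surface = L / t̄ = 56.3 / 37.425 = 1.504 m/s
v_mean = 0.87 × 1.504 = 1.309 m/s
Q = A × v_mean = 21.4 × 1.309 = 28.01 m³/s

28.0 m³/s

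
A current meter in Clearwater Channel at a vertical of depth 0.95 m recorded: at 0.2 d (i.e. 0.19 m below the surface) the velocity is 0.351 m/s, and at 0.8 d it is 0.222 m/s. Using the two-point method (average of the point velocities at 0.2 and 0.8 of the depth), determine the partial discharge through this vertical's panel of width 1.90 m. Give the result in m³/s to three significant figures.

v̄ = (0.351 + 0.222) / 2 = 0.2865 m/s
q = v̄ × d × w = 0.2865 × 0.95 × 1.90 = 0.5171 m³/s

0.517 m³/s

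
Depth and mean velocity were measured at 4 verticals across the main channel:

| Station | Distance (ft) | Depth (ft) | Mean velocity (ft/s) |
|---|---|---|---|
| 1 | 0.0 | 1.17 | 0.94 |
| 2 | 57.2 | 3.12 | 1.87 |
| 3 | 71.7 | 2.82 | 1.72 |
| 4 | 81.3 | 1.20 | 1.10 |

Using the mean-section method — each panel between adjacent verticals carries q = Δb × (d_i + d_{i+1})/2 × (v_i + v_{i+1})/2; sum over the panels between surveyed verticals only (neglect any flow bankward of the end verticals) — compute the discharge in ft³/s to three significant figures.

Panel 1-2: Δb = 57.2 ft, d̄ = (1.17+3.12)/2 = 2.145, v̄ = (0.94+1.87)/2 = 1.405 → q = 57.2×2.145×1.405 = 172.4 ft³/s
Panel 2-3: Δb = 14.5 ft, d̄ = (3.12+2.82)/2 = 2.97, v̄ = (1.87+1.72)/2 = 1.795 → q = 14.5×2.97×1.795 = 77.30 ft³/s
Panel 3-4: Δb = 9.6 ft, d̄ = (2.82+1.20)/2 = 2.01, v̄ = (1.72+1.10)/2 = 1.41 → q = 9.6×2.01×1.41 = 27.21 ft³/s
Q = Σ q = 276.9 ft³/s

277 ft³/s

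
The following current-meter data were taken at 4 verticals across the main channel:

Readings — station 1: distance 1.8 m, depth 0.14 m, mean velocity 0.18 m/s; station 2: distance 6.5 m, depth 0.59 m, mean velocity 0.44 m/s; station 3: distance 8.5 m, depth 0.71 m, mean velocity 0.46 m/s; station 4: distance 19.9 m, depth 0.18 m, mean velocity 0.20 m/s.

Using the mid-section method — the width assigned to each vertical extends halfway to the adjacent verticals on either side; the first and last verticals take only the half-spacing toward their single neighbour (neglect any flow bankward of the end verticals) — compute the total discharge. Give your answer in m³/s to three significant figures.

w_1 = (6.5 − 1.8)/2 = 2.35 m; q_1 = 0.18 × 0.14 × 2.35 = 0.05922 m³/s
w_2 = (8.5 − 1.8)/2 = 3.35 m; q_2 = 0.44 × 0.59 × 3.35 = 0.8697 m³/s
w_3 = (19.9 − 6.5)/2 = 6.7 m; q_3 = 0.46 × 0.71 × 6.7 = 2.188 m³/s
w_4 = (19.9 − 8.5)/2 = 5.7 m; q_4 = 0.20 × 0.18 × 5.7 = 0.2052 m³/s
Q = Σ qᵢ = 3.322 m³/s

3.32 m³/s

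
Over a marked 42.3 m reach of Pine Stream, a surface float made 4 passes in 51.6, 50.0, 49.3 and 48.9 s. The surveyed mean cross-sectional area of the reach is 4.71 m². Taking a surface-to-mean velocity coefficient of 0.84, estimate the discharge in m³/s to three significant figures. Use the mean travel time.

3.35 m³/s

t̄ = (51.6 + 50.0 + 49.3 + 48.9) / 4 = 49.95 s
v_surface = L / t̄ = 42.3 / 49.95 = 0.8468 m/s
v_mean = 0.84 × 0.8468 = 0.7114 m/s
Q = A × v_mean = 4.71 × 0.7114 = 3.350 m³/s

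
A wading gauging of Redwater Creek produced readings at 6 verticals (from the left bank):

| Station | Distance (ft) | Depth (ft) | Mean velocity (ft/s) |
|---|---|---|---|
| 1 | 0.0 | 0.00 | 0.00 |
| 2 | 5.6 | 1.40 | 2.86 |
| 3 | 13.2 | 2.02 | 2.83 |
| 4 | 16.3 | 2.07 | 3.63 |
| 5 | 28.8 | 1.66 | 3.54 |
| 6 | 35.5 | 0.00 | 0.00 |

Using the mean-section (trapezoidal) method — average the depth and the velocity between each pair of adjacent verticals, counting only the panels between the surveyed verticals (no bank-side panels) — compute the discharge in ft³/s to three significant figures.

Panel 1-2: Δb = 5.6 ft, d̄ = (0.00+1.40)/2 = 0.7, v̄ = (0.00+2.86)/2 = 1.43 → q = 5.6×0.7×1.43 = 5.606 ft³/s
Panel 2-3: Δb = 7.6 ft, d̄ = (1.40+2.02)/2 = 1.71, v̄ = (2.86+2.83)/2 = 2.845 → q = 7.6×1.71×2.845 = 36.97 ft³/s
Panel 3-4: Δb = 3.1 ft, d̄ = (2.02+2.07)/2 = 2.045, v̄ = (2.83+3.63)/2 = 3.23 → q = 3.1×2.045×3.23 = 20.48 ft³/s
Panel 4-5: Δb = 12.5 ft, d̄ = (2.07+1.66)/2 = 1.865, v̄ = (3.63+3.54)/2 = 3.585 → q = 12.5×1.865×3.585 = 83.58 ft³/s
Panel 5-6: Δb = 6.7 ft, d̄ = (1.66+0.00)/2 = 0.83, v̄ = (3.54+0.00)/2 = 1.77 → q = 6.7×0.83×1.77 = 9.843 ft³/s
Q = Σ q = 156.5 ft³/s

156 ft³/s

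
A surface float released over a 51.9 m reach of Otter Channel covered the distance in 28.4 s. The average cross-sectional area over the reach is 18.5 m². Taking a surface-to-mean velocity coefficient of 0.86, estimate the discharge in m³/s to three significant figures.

v_surface = L / t̄ = 51.9 / 28.4 = 1.827 m/s
v_mean = 0.86 × 1.827 = 1.572 m/s
Q = A × v_mean = 18.5 × 1.572 = 29.07 m³/s

29.1 m³/s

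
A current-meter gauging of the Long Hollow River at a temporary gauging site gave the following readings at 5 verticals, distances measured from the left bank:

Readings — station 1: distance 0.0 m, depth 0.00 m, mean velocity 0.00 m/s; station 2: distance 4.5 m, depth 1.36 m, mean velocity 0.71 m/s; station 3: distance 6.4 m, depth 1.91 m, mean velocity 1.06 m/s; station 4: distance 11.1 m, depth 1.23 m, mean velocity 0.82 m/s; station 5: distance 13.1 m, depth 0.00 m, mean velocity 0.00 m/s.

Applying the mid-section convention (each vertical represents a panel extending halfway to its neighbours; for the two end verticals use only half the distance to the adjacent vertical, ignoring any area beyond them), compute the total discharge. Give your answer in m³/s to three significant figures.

13.1 m³/s

w_2 = (6.4 − 0.0)/2 = 3.2 m; q_2 = 0.71 × 1.36 × 3.2 = 3.090 m³/s
w_3 = (11.1 − 4.5)/2 = 3.3 m; q_3 = 1.06 × 1.91 × 3.3 = 6.681 m³/s
w_4 = (13.1 − 6.4)/2 = 3.35 m; q_4 = 0.82 × 1.23 × 3.35 = 3.379 m³/s
Stations 1, 5 contribute zero (depth or velocity is 0).
Q = Σ qᵢ = 13.15 m³/s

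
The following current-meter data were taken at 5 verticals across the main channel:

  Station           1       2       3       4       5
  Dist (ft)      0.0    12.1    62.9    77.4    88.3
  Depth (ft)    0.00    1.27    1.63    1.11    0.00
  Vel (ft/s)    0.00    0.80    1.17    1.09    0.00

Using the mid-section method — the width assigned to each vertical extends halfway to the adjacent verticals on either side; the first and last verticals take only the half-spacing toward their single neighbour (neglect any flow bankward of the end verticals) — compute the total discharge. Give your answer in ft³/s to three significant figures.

w_2 = (62.9 − 0.0)/2 = 31.45 ft; q_2 = 0.80 × 1.27 × 31.45 = 31.95 ft³/s
w_3 = (77.4 − 12.1)/2 = 32.65 ft; q_3 = 1.17 × 1.63 × 32.65 = 62.27 ft³/s
w_4 = (88.3 − 62.9)/2 = 12.7 ft; q_4 = 1.09 × 1.11 × 12.7 = 15.37 ft³/s
Stations 1, 5 contribute zero (depth or velocity is 0).
Q = Σ qᵢ = 109.6 ft³/s

110 ft³/s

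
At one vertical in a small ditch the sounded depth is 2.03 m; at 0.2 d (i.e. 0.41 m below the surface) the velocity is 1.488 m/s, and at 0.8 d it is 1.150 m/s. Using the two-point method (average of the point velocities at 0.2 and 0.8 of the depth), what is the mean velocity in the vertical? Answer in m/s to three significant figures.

v̄ = (1.488 + 1.150) / 2 = 1.319 m/s

1.32 m/s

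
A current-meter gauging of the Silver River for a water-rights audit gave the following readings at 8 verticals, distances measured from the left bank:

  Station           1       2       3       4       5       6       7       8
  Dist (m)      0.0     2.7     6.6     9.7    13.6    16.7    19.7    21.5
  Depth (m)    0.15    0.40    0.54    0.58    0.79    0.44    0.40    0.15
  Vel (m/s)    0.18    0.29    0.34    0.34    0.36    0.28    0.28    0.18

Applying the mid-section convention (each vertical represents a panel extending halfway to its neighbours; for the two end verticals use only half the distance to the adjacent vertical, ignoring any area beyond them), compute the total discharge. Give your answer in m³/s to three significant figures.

3.42 m³/s

w_1 = (2.7 − 0.0)/2 = 1.35 m; q_1 = 0.18 × 0.15 × 1.35 = 0.03645 m³/s
w_2 = (6.6 − 0.0)/2 = 3.3 m; q_2 = 0.29 × 0.40 × 3.3 = 0.3828 m³/s
w_3 = (9.7 − 2.7)/2 = 3.5 m; q_3 = 0.34 × 0.54 × 3.5 = 0.6426 m³/s
w_4 = (13.6 − 6.6)/2 = 3.5 m; q_4 = 0.34 × 0.58 × 3.5 = 0.6902 m³/s
w_5 = (16.7 − 9.7)/2 = 3.5 m; q_5 = 0.36 × 0.79 × 3.5 = 0.9954 m³/s
w_6 = (19.7 − 13.6)/2 = 3.05 m; q_6 = 0.28 × 0.44 × 3.05 = 0.3758 m³/s
w_7 = (21.5 − 16.7)/2 = 2.4 m; q_7 = 0.28 × 0.40 × 2.4 = 0.2688 m³/s
w_8 = (21.5 − 19.7)/2 = 0.9 m; q_8 = 0.18 × 0.15 × 0.9 = 0.02430 m³/s
Q = Σ qᵢ = 3.416 m³/s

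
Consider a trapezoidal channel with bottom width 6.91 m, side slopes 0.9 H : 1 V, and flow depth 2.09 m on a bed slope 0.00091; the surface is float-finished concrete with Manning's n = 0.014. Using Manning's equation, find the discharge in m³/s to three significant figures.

51.1 m³/s

A = (b + z·y)·y = (6.91 + 0.9×2.09)×2.09 = 18.37 m²
P = b + 2y√(1+z²) = 6.91 + 2×2.09×√(1+0.9²) = 12.53 m
R = A/P = 18.37/12.53 = 1.466 m
Q = (1/n)·A·R^(2/3)·S^(1/2) = (1/0.014) × 18.37 × 1.466^(2/3) × 0.00091^(1/2) = 51.09 m³/s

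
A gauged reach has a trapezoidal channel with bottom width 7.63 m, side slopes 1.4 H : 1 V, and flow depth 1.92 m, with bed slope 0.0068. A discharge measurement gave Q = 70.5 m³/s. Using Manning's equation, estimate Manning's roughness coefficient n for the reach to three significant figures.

0.0289

A = (b + z·y)·y = (7.63 + 1.4×1.92)×1.92 = 19.81 m²
P = b + 2y√(1+z²) = 7.63 + 2×1.92×√(1+1.4²) = 14.24 m
R = A/P = 19.81/14.24 = 1.392 m
n = (1/Q)·A·R^(2/3)·S^(1/2) = (1/70.5) × 19.81 × 1.246 × 0.08246 = 0.02888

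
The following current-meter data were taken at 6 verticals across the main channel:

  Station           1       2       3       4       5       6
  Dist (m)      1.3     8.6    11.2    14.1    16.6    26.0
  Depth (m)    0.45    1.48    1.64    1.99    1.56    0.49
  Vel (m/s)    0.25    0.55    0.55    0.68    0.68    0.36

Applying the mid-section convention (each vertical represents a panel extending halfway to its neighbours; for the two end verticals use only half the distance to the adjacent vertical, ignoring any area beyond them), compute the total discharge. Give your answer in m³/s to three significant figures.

w_1 = (8.6 − 1.3)/2 = 3.65 m; q_1 = 0.25 × 0.45 × 3.65 = 0.4106 m³/s
w_2 = (11.2 − 1.3)/2 = 4.95 m; q_2 = 0.55 × 1.48 × 4.95 = 4.029 m³/s
w_3 = (14.1 − 8.6)/2 = 2.75 m; q_3 = 0.55 × 1.64 × 2.75 = 2.481 m³/s
w_4 = (16.6 − 11.2)/2 = 2.7 m; q_4 = 0.68 × 1.99 × 2.7 = 3.654 m³/s
w_5 = (26.0 − 14.1)/2 = 5.95 m; q_5 = 0.68 × 1.56 × 5.95 = 6.312 m³/s
w_6 = (26.0 − 16.6)/2 = 4.7 m; q_6 = 0.36 × 0.49 × 4.7 = 0.8291 m³/s
Q = Σ qᵢ = 17.71 m³/s

17.7 m³/s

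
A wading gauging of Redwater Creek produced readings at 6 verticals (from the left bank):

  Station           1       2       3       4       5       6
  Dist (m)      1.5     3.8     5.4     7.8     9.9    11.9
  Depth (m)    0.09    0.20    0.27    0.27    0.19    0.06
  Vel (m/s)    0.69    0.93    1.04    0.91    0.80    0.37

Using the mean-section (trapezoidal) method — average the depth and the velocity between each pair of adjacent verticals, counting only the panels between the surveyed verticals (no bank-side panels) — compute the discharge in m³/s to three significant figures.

1.83 m³/s

Panel 1-2: Δb = 2.3 m, d̄ = (0.09+0.20)/2 = 0.145, v̄ = (0.69+0.93)/2 = 0.81 → q = 2.3×0.145×0.81 = 0.2701 m³/s
Panel 2-3: Δb = 1.6 m, d̄ = (0.20+0.27)/2 = 0.235, v̄ = (0.93+1.04)/2 = 0.985 → q = 1.6×0.235×0.985 = 0.3704 m³/s
Panel 3-4: Δb = 2.4 m, d̄ = (0.27+0.27)/2 = 0.27, v̄ = (1.04+0.91)/2 = 0.975 → q = 2.4×0.27×0.975 = 0.6318 m³/s
Panel 4-5: Δb = 2.1 m, d̄ = (0.27+0.19)/2 = 0.23, v̄ = (0.91+0.80)/2 = 0.855 → q = 2.1×0.23×0.855 = 0.4130 m³/s
Panel 5-6: Δb = 2 m, d̄ = (0.19+0.06)/2 = 0.125, v̄ = (0.80+0.37)/2 = 0.585 → q = 2×0.125×0.585 = 0.1463 m³/s
Q = Σ q = 1.832 m³/s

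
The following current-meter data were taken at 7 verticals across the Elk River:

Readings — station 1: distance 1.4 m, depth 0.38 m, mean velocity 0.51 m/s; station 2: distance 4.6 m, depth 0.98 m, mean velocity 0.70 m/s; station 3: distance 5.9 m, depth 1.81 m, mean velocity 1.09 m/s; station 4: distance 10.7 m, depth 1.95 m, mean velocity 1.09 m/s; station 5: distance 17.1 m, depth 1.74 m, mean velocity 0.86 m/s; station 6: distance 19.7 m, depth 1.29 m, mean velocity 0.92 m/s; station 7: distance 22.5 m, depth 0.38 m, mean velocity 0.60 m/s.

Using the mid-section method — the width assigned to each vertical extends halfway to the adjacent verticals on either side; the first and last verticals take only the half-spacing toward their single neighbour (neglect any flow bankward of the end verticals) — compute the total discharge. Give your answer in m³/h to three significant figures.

108000 m³/h

w_1 = (4.6 − 1.4)/2 = 1.6 m; q_1 = 0.51 × 0.38 × 1.6 = 0.3101 m³/s
w_2 = (5.9 − 1.4)/2 = 2.25 m; q_2 = 0.70 × 0.98 × 2.25 = 1.544 m³/s
w_3 = (10.7 − 4.6)/2 = 3.05 m; q_3 = 1.09 × 1.81 × 3.05 = 6.017 m³/s
w_4 = (17.1 − 5.9)/2 = 5.6 m; q_4 = 1.09 × 1.95 × 5.6 = 11.90 m³/s
w_5 = (19.7 − 10.7)/2 = 4.5 m; q_5 = 0.86 × 1.74 × 4.5 = 6.734 m³/s
w_6 = (22.5 − 17.1)/2 = 2.7 m; q_6 = 0.92 × 1.29 × 2.7 = 3.204 m³/s
w_7 = (22.5 − 19.7)/2 = 1.4 m; q_7 = 0.60 × 0.38 × 1.4 = 0.3192 m³/s
Q = Σ qᵢ = 30.03 m³/s
= 30.03 × 3600 = 108100 m³/h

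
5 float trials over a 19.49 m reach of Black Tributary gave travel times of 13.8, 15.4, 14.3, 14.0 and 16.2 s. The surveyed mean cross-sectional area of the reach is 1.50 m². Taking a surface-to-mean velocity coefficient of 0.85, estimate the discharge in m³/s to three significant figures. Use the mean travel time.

t̄ = (13.8 + 15.4 + 14.3 + 14.0 + 16.2) / 5 = 14.74 s
v_surface = L / t̄ = 19.49 / 14.74 = 1.322 m/s
v_mean = 0.85 × 1.322 = 1.124 m/s
Q = A × v_mean = 1.50 × 1.124 = 1.686 m³/s

1.69 m³/s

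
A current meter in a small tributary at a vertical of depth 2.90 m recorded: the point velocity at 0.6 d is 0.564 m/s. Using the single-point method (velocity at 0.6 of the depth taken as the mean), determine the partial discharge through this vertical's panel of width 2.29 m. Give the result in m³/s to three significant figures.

3.75 m³/s

v̄ = v₀.₆ = 0.564 m/s
q = v̄ × d × w = 0.5640 × 2.90 × 2.29 = 3.746 m³/s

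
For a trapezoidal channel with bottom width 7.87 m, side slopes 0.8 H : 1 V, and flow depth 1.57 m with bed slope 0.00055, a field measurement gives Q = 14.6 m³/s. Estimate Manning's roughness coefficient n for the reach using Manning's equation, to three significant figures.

0.0261

A = (b + z·y)·y = (7.87 + 0.8×1.57)×1.57 = 14.33 m²
P = b + 2y√(1+z²) = 7.87 + 2×1.57×√(1+0.8²) = 11.89 m
R = A/P = 14.33/11.89 = 1.205 m
n = (1/Q)·A·R^(2/3)·S^(1/2) = (1/14.6) × 14.33 × 1.132 × 0.02345 = 0.02606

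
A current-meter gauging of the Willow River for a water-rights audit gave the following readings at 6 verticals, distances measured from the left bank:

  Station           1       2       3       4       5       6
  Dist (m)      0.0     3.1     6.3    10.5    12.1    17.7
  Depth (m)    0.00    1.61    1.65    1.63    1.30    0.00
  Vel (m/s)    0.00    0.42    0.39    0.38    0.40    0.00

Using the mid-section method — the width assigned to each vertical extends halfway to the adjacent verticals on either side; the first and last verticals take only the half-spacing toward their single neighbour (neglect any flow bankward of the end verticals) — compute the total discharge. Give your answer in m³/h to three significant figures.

29400 m³/h

w_2 = (6.3 − 0.0)/2 = 3.15 m; q_2 = 0.42 × 1.61 × 3.15 = 2.130 m³/s
w_3 = (10.5 − 3.1)/2 = 3.7 m; q_3 = 0.39 × 1.65 × 3.7 = 2.381 m³/s
w_4 = (12.1 − 6.3)/2 = 2.9 m; q_4 = 0.38 × 1.63 × 2.9 = 1.796 m³/s
w_5 = (17.7 − 10.5)/2 = 3.6 m; q_5 = 0.40 × 1.30 × 3.6 = 1.872 m³/s
Stations 1, 6 contribute zero (depth or velocity is 0).
Q = Σ qᵢ = 8.179 m³/s
= 8.179 × 3600 = 29450 m³/h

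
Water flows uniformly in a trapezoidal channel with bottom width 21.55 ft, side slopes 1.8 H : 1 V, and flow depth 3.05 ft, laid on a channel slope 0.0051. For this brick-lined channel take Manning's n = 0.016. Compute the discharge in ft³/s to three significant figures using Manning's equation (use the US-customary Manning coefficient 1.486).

A = (b + z·y)·y = (21.55 + 1.8×3.05)×3.05 = 82.47 ft²
P = b + 2y√(1+z²) = 21.55 + 2×3.05×√(1+1.8²) = 34.11 ft
R = A/P = 82.47/34.11 = 2.418 ft
Q = (1.486/n)·A·R^(2/3)·S^(1/2) = (1.486/0.016) × 82.47 × 2.418^(2/3) × 0.0051^(1/2) = 985.4 ft³/s

985 ft³/s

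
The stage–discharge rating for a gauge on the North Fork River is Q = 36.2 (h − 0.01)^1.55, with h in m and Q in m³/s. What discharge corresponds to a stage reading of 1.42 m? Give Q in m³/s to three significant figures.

61.7 m³/s

Q = 36.2 × (1.42 − 0.01)^1.55 = 36.2 × 1.41^1.55 = 61.66 m³/s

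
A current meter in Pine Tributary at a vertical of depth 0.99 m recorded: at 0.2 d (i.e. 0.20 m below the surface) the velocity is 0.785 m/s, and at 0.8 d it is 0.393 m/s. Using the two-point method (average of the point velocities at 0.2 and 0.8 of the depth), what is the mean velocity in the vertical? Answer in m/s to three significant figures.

0.589 m/s

v̄ = (0.785 + 0.393) / 2 = 0.5890 m/s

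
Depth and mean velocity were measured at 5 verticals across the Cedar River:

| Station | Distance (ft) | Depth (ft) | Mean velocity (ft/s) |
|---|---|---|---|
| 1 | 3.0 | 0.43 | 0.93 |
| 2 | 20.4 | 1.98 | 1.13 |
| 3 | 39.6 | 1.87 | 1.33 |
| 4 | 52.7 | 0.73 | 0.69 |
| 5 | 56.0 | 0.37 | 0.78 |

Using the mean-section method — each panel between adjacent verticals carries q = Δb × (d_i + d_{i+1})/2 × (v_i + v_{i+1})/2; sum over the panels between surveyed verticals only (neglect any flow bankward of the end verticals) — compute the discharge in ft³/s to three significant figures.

Panel 1-2: Δb = 17.4 ft, d̄ = (0.43+1.98)/2 = 1.205, v̄ = (0.93+1.13)/2 = 1.03 → q = 17.4×1.205×1.03 = 21.60 ft³/s
Panel 2-3: Δb = 19.2 ft, d̄ = (1.98+1.87)/2 = 1.925, v̄ = (1.13+1.33)/2 = 1.23 → q = 19.2×1.925×1.23 = 45.46 ft³/s
Panel 3-4: Δb = 13.1 ft, d̄ = (1.87+0.73)/2 = 1.3, v̄ = (1.33+0.69)/2 = 1.01 → q = 13.1×1.3×1.01 = 17.20 ft³/s
Panel 4-5: Δb = 3.3 ft, d̄ = (0.73+0.37)/2 = 0.55, v̄ = (0.69+0.78)/2 = 0.735 → q = 3.3×0.55×0.735 = 1.334 ft³/s
Q = Σ q = 85.59 ft³/s

85.6 ft³/s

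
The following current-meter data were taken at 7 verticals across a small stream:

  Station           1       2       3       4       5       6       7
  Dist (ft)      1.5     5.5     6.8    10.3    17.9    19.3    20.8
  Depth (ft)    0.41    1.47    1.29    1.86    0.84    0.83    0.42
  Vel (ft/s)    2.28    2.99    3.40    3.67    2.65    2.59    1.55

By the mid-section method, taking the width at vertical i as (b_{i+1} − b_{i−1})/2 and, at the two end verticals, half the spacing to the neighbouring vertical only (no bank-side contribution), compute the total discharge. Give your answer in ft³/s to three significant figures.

75.6 ft³/s

w_1 = (5.5 − 1.5)/2 = 2 ft; q_1 = 2.28 × 0.41 × 2 = 1.870 ft³/s
w_2 = (6.8 − 1.5)/2 = 2.65 ft; q_2 = 2.99 × 1.47 × 2.65 = 11.65 ft³/s
w_3 = (10.3 − 5.5)/2 = 2.4 ft; q_3 = 3.40 × 1.29 × 2.4 = 10.53 ft³/s
w_4 = (17.9 − 6.8)/2 = 5.55 ft; q_4 = 3.67 × 1.86 × 5.55 = 37.89 ft³/s
w_5 = (19.3 − 10.3)/2 = 4.5 ft; q_5 = 2.65 × 0.84 × 4.5 = 10.02 ft³/s
w_6 = (20.8 − 17.9)/2 = 1.45 ft; q_6 = 2.59 × 0.83 × 1.45 = 3.117 ft³/s
w_7 = (20.8 − 19.3)/2 = 0.75 ft; q_7 = 1.55 × 0.42 × 0.75 = 0.4883 ft³/s
Q = Σ qᵢ = 75.55 ft³/s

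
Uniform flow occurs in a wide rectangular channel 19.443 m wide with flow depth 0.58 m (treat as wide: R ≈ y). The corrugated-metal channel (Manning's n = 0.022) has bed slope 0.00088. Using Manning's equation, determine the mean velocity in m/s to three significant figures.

0.938 m/s

A = b·y = 19.443 × 0.58 = 11.28 m²
Wide channel: R ≈ y = 0.58 m
Q = (1/n)·A·R^(2/3)·S^(1/2) = (1/0.022) × 11.28 × 0.5800^(2/3) × 0.00088^(1/2) = 10.58 m³/s
V = Q/A = 10.58/11.28 = 0.9378 m/s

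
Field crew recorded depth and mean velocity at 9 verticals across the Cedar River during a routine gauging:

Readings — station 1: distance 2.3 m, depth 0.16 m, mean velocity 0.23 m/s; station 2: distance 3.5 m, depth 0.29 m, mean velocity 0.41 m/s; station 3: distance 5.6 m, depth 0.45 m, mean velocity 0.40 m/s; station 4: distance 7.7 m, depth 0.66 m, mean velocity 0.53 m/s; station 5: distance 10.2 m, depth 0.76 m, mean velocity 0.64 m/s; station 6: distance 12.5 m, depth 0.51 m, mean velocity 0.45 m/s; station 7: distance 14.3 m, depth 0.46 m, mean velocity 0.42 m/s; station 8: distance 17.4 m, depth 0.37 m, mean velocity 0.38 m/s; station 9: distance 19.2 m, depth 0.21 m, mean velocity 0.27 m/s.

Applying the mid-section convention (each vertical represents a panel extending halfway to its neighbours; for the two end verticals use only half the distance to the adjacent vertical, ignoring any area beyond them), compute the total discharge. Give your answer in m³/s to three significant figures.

3.91 m³/s

w_1 = (3.5 − 2.3)/2 = 0.6 m; q_1 = 0.23 × 0.16 × 0.6 = 0.02208 m³/s
w_2 = (5.6 − 2.3)/2 = 1.65 m; q_2 = 0.41 × 0.29 × 1.65 = 0.1962 m³/s
w_3 = (7.7 − 3.5)/2 = 2.1 m; q_3 = 0.40 × 0.45 × 2.1 = 0.3780 m³/s
w_4 = (10.2 − 5.6)/2 = 2.3 m; q_4 = 0.53 × 0.66 × 2.3 = 0.8045 m³/s
w_5 = (12.5 − 7.7)/2 = 2.4 m; q_5 = 0.64 × 0.76 × 2.4 = 1.167 m³/s
w_6 = (14.3 − 10.2)/2 = 2.05 m; q_6 = 0.45 × 0.51 × 2.05 = 0.4705 m³/s
w_7 = (17.4 − 12.5)/2 = 2.45 m; q_7 = 0.42 × 0.46 × 2.45 = 0.4733 m³/s
w_8 = (19.2 − 14.3)/2 = 2.45 m; q_8 = 0.38 × 0.37 × 2.45 = 0.3445 m³/s
w_9 = (19.2 − 17.4)/2 = 0.9 m; q_9 = 0.27 × 0.21 × 0.9 = 0.05103 m³/s
Q = Σ qᵢ = 3.907 m³/s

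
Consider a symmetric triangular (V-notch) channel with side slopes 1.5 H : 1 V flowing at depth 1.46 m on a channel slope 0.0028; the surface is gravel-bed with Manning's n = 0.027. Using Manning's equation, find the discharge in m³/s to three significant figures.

A = z·y² = 1.5×1.46² = 3.197 m²
P = 2y√(1+z²) = 2×1.46×√(1+1.5²) = 5.264 m
R = A/P = 3.197/5.264 = 0.6074 m
Q = (1/n)·A·R^(2/3)·S^(1/2) = (1/0.027) × 3.197 × 0.6074^(2/3) × 0.0028^(1/2) = 4.494 m³/s

4.49 m³/s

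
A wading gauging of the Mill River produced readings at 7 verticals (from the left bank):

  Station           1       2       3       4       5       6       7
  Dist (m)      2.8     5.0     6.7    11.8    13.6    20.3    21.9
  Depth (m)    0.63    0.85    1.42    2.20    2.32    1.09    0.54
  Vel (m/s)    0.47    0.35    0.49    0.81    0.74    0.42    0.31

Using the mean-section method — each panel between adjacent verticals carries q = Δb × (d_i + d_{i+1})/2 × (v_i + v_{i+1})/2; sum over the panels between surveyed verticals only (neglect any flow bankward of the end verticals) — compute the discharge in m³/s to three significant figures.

17.7 m³/s

Panel 1-2: Δb = 2.2 m, d̄ = (0.63+0.85)/2 = 0.74, v̄ = (0.47+0.35)/2 = 0.41 → q = 2.2×0.74×0.41 = 0.6675 m³/s
Panel 2-3: Δb = 1.7 m, d̄ = (0.85+1.42)/2 = 1.135, v̄ = (0.35+0.49)/2 = 0.42 → q = 1.7×1.135×0.42 = 0.8104 m³/s
Panel 3-4: Δb = 5.1 m, d̄ = (1.42+2.20)/2 = 1.81, v̄ = (0.49+0.81)/2 = 0.65 → q = 5.1×1.81×0.65 = 6.000 m³/s
Panel 4-5: Δb = 1.8 m, d̄ = (2.20+2.32)/2 = 2.26, v̄ = (0.81+0.74)/2 = 0.775 → q = 1.8×2.26×0.775 = 3.153 m³/s
Panel 5-6: Δb = 6.7 m, d̄ = (2.32+1.09)/2 = 1.705, v̄ = (0.74+0.42)/2 = 0.58 → q = 6.7×1.705×0.58 = 6.626 m³/s
Panel 6-7: Δb = 1.6 m, d̄ = (1.09+0.54)/2 = 0.815, v̄ = (0.42+0.31)/2 = 0.365 → q = 1.6×0.815×0.365 = 0.4760 m³/s
Q = Σ q = 17.73 m³/s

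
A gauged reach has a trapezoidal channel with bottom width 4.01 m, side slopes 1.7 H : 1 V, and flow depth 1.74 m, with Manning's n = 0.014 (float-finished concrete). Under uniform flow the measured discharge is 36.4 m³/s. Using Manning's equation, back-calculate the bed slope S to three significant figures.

A = (b + z·y)·y = (4.01 + 1.7×1.74)×1.74 = 12.12 m²
P = b + 2y√(1+z²) = 4.01 + 2×1.74×√(1+1.7²) = 10.87 m
R = A/P = 12.12/10.87 = 1.115 m
S = (Q·n / (1·A·R^(2/3)))² = (36.4×0.014 / (1×12.12×1.075))² = 0.001528

0.00153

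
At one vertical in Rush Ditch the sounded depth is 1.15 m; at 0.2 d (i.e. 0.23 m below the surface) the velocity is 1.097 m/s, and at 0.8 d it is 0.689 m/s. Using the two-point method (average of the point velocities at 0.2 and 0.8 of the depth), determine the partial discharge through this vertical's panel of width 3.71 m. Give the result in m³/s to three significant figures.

3.81 m³/s

v̄ = (1.097 + 0.689) / 2 = 0.8930 m/s
q = v̄ × d × w = 0.8930 × 1.15 × 3.71 = 3.810 m³/s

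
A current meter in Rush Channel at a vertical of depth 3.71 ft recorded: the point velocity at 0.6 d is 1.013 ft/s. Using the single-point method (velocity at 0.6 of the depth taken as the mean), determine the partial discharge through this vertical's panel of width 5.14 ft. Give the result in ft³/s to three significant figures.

19.3 ft³/s

v̄ = v₀.₆ = 1.013 ft/s
q = v̄ × d × w = 1.013 × 3.71 × 5.14 = 19.32 ft³/s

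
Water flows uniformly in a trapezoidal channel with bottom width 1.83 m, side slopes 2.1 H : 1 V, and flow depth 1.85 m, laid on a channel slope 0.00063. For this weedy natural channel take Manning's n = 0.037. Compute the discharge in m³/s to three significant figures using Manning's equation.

7.23 m³/s

A = (b + z·y)·y = (1.83 + 2.1×1.85)×1.85 = 10.57 m²
P = b + 2y√(1+z²) = 1.83 + 2×1.85×√(1+2.1²) = 10.44 m
R = A/P = 10.57/10.44 = 1.013 m
Q = (1/n)·A·R^(2/3)·S^(1/2) = (1/0.037) × 10.57 × 1.013^(2/3) × 0.00063^(1/2) = 7.235 m³/s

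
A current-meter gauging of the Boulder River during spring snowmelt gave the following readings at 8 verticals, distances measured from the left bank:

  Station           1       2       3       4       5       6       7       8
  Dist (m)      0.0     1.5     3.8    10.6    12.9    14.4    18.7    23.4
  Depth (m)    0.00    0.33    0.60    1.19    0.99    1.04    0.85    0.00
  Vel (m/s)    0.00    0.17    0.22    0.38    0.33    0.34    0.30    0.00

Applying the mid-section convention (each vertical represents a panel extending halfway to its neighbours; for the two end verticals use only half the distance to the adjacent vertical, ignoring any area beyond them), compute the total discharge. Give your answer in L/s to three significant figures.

w_2 = (3.8 − 0.0)/2 = 1.9 m; q_2 = 0.17 × 0.33 × 1.9 = 0.1066 m³/s
w_3 = (10.6 − 1.5)/2 = 4.55 m; q_3 = 0.22 × 0.60 × 4.55 = 0.6006 m³/s
w_4 = (12.9 − 3.8)/2 = 4.55 m; q_4 = 0.38 × 1.19 × 4.55 = 2.058 m³/s
w_5 = (14.4 − 10.6)/2 = 1.9 m; q_5 = 0.33 × 0.99 × 1.9 = 0.6207 m³/s
w_6 = (18.7 − 12.9)/2 = 2.9 m; q_6 = 0.34 × 1.04 × 2.9 = 1.025 m³/s
w_7 = (23.4 − 14.4)/2 = 4.5 m; q_7 = 0.30 × 0.85 × 4.5 = 1.148 m³/s
Stations 1, 8 contribute zero (depth or velocity is 0).
Q = Σ qᵢ = 5.558 m³/s
= 5.558 × 1000 = 5558 L/s

5560 L/s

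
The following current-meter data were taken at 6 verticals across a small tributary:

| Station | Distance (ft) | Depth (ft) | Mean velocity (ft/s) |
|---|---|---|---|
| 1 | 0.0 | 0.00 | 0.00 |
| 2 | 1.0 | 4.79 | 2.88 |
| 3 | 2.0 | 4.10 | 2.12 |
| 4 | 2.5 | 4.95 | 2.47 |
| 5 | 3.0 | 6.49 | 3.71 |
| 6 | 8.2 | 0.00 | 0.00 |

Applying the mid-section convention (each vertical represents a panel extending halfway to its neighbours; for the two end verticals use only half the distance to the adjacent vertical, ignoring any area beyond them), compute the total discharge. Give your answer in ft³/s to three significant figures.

w_2 = (2.0 − 0.0)/2 = 1 ft; q_2 = 2.88 × 4.79 × 1 = 13.80 ft³/s
w_3 = (2.5 − 1.0)/2 = 0.75 ft; q_3 = 2.12 × 4.10 × 0.75 = 6.519 ft³/s
w_4 = (3.0 − 2.0)/2 = 0.5 ft; q_4 = 2.47 × 4.95 × 0.5 = 6.113 ft³/s
w_5 = (8.2 − 2.5)/2 = 2.85 ft; q_5 = 3.71 × 6.49 × 2.85 = 68.62 ft³/s
Stations 1, 6 contribute zero (depth or velocity is 0).
Q = Σ qᵢ = 95.05 ft³/s

95.0 ft³/s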